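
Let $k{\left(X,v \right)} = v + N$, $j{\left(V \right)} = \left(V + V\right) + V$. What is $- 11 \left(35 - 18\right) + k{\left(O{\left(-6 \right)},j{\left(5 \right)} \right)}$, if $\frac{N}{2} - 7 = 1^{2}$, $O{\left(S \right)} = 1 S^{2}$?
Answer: $-156$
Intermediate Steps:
$O{\left(S \right)} = S^{2}$
$j{\left(V \right)} = 3 V$ ($j{\left(V \right)} = 2 V + V = 3 V$)
$N = 16$ ($N = 14 + 2 \cdot 1^{2} = 14 + 2 \cdot 1 = 14 + 2 = 16$)
$k{\left(X,v \right)} = 16 + v$ ($k{\left(X,v \right)} = v + 16 = 16 + v$)
$- 11 \left(35 - 18\right) + k{\left(O{\left(-6 \right)},j{\left(5 \right)} \right)} = - 11 \left(35 - 18\right) + \left(16 + 3 \cdot 5\right) = - 11 \left(35 - 18\right) + \left(16 + 15\right) = \left(-11\right) 17 + 31 = -187 + 31 = -156$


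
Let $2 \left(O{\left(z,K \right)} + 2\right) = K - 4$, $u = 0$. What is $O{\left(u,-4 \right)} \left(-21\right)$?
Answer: $126$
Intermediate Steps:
$O{\left(z,K \right)} = -4 + \frac{K}{2}$ ($O{\left(z,K \right)} = -2 + \frac{K - 4}{2} = -2 + \frac{-4 + K}{2} = -2 + \left(-2 + \frac{K}{2}\right) = -4 + \frac{K}{2}$)
$O{\left(u,-4 \right)} \left(-21\right) = \left(-4 + \frac{1}{2} \left(-4\right)\right) \left(-21\right) = \left(-4 - 2\right) \left(-21\right) = \left(-6\right) \left(-21\right) = 126$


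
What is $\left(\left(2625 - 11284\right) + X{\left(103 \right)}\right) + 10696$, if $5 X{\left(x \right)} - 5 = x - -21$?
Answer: $\frac{10314}{5} \approx 2062.8$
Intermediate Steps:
$X{\left(x \right)} = \frac{26}{5} + \frac{x}{5}$ ($X{\left(x \right)} = 1 + \frac{x - -21}{5} = 1 + \frac{x + 21}{5} = 1 + \frac{21 + x}{5} = 1 + \left(\frac{21}{5} + \frac{x}{5}\right) = \frac{26}{5} + \frac{x}{5}$)
$\left(\left(2625 - 11284\right) + X{\left(103 \right)}\right) + 10696 = \left(\left(2625 - 11284\right) + \left(\frac{26}{5} + \frac{1}{5} \cdot 103\right)\right) + 10696 = \left(-8659 + \left(\frac{26}{5} + \frac{103}{5}\right)\right) + 10696 = \left(-8659 + \frac{129}{5}\right) + 10696 = - \frac{43166}{5} + 10696 = \frac{10314}{5}$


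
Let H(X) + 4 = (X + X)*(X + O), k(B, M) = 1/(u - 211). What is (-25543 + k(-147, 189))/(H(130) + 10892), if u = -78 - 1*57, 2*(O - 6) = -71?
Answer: -8837879/12808228 ≈ -0.69002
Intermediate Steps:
O = -59/2 (O = 6 + (½)*(-71) = 6 - 71/2 = -59/2 ≈ -29.500)
u = -135 (u = -78 - 57 = -135)
k(B, M) = -1/346 (k(B, M) = 1/(-135 - 211) = 1/(-346) = -1/346)
H(X) = -4 + 2*X*(-59/2 + X) (H(X) = -4 + (X + X)*(X - 59/2) = -4 + (2*X)*(-59/2 + X) = -4 + 2*X*(-59/2 + X))
(-25543 + k(-147, 189))/(H(130) + 10892) = (-25543 - 1/346)/((-4 - 59*130 + 2*130²) + 10892) = -8837879/(346*((-4 - 7670 + 2*16900) + 10892)) = -8837879/(346*((-4 - 7670 + 33800) + 10892)) = -8837879/(346*(26126 + 10892)) = -8837879/346/37018 = -8837879/346*1/37018 = -8837879/12808228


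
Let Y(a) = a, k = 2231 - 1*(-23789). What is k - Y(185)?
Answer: 25835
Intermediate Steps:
k = 26020 (k = 2231 + 23789 = 26020)
k - Y(185) = 26020 - 1*185 = 26020 - 185 = 25835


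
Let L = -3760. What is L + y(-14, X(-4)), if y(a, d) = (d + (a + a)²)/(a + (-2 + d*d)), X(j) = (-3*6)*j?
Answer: -2428853/646 ≈ -3759.8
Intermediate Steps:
X(j) = -18*j
y(a, d) = (d + 4*a²)/(-2 + a + d²) (y(a, d) = (d + (2*a)²)/(a + (-2 + d²)) = (d + 4*a²)/(-2 + a + d²))
L + y(-14, X(-4)) = -3760 + (-18*(-4) + 4*(-14)²)/(-2 - 14 + (-18*(-4))²) = -3760 + (72 + 4*196)/(-2 - 14 + 72²) = -3760 + (72 + 784)/(-2 - 14 + 5184) = -3760 + 856/5168 = -3760 + (1/5168)*856 = -3760 + 107/646 = -2428853/646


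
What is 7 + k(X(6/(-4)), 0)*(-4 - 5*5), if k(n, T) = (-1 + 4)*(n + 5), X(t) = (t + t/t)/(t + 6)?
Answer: -1255/3 ≈ -418.33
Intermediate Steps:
X(t) = (1 + t)/(6 + t) (X(t) = (t + 1)/(6 + t) = (1 + t)/(6 + t))
k(n, T) = 15 + 3*n (k(n, T) = 3*(5 + n) = 15 + 3*n)
7 + k(X(6/(-4)), 0)*(-4 - 5*5) = 7 + (15 + 3*((1 + 6/(-4))/(6 + 6/(-4))))*(-4 - 5*5) = 7 + (15 + 3*((1 + 6*(-1/4))/(6 + 6*(-1/4))))*(-4 - 25) = 7 + (15 + 3*((1 - 3/2)/(6 - 3/2)))*(-29) = 7 + (15 + 3*(-1/2/(9/2)))*(-29) = 7 + (15 + 3*((2/9)*(-1/2)))*(-29) = 7 + (15 + 3*(-1/9))*(-29) = 7 + (15 - 1/3)*(-29) = 7 + (44/3)*(-29) = 7 - 1276/3 = -1255/3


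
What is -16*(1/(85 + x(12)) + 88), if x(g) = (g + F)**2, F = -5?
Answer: -94344/67 ≈ -1408.1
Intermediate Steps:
x(g) = (-5 + g)**2 (x(g) = (g - 5)**2 = (-5 + g)**2)
-16*(1/(85 + x(12)) + 88) = -16*(1/(85 + (-5 + 12)**2) + 88) = -16*(1/(85 + 7**2) + 88) = -16*(1/(85 + 49) + 88) = -16*(1/134 + 88) = -16*11793/134 = -94344/67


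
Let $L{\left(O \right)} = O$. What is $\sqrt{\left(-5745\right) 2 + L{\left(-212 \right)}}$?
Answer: $i \sqrt{11702} \approx 108.18 i$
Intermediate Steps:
$\sqrt{\left(-5745\right) 2 + L{\left(-212 \right)}} = \sqrt{\left(-5745\right) 2 - 212} = \sqrt{-11490 - 212} = \sqrt{-11702} = i \sqrt{11702}$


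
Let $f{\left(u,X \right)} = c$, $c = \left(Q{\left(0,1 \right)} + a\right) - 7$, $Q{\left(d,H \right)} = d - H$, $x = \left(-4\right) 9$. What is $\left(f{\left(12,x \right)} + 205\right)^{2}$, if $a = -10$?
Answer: $34969$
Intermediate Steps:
$x = -36$
$c = -18$ ($c = \left(\left(0 - 1\right) - 10\right) - 7 = \left(-1 - 10\right) - 7 = -11 - 7 = -18$)
$f{\left(u,X \right)} = -18$
$\left(f{\left(12,x \right)} + 205\right)^{2} = \left(-18 + 205\right)^{2} = 187^{2} = 34969$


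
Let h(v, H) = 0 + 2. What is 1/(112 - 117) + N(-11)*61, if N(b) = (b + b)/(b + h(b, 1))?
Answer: 6701/45 ≈ 148.91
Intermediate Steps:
h(v, H) = 2
N(b) = 2*b/(2 + b) (N(b) = (b + b)/(b + 2) = (2*b)/(2 + b) = 2*b/(2 + b))
1/(112 - 117) + N(-11)*61 = 1/(112 - 117) + (2*(-11)/(2 - 11))*61 = 1/(-5) + (2*(-11)/(-9))*61 = -⅕ + (2*(-11)*(-⅑))*61 = -⅕ + (22/9)*61 = -⅕ + 1342/9 = 6701/45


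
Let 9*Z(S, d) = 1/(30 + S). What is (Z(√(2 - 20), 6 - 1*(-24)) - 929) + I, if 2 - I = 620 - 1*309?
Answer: (-33426*√2 + 334259*I)/(27*(√2 - 10*I)) ≈ -1238.0 - 0.00051349*I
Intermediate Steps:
Z(S, d) = 1/(9*(30 + S))
I = -309 (I = 2 - (620 - 1*309) = 2 - (620 - 309) = 2 - 1*311 = 2 - 311 = -309)
(Z(√(2 - 20), 6 - 1*(-24)) - 929) + I = (1/(9*(30 + √(2 - 20))) - 929) - 309 = (1/(9*(30 + √(-18))) - 929) - 309 = (1/(9*(30 + 3*I*√2)) - 929) - 309 = (-929 + 1/(9*(30 + 3*I*√2))) - 309 = -1238 + 1/(9*(30 + 3*I*√2))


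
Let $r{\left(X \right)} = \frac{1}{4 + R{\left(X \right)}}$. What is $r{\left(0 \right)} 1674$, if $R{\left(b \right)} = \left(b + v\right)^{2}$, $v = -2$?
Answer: $\frac{837}{4} \approx 209.25$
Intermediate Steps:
$R{\left(b \right)} = \left(-2 + b\right)^{2}$ ($R{\left(b \right)} = \left(b - 2\right)^{2} = \left(-2 + b\right)^{2}$)
$r{\left(X \right)} = \frac{1}{4 + \left(-2 + X\right)^{2}}$
$r{\left(0 \right)} 1674 = \frac{1}{4 + \left(-2 + 0\right)^{2}} \cdot 1674 = \frac{1}{4 + \left(-2\right)^{2}} \cdot 1674 = \frac{1}{4 + 4} \cdot 1674 = \frac{1}{8} \cdot 1674 = \frac{837}{4}$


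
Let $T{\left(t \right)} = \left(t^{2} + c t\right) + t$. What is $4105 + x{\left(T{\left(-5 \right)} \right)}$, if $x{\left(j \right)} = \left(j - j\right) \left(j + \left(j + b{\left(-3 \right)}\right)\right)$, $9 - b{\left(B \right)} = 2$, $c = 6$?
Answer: $4105$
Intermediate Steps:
$b{\left(B \right)} = 7$ ($b{\left(B \right)} = 9 - 2 = 7$)
$T{\left(t \right)} = t^{2} + 7 t$ ($T{\left(t \right)} = \left(t^{2} + 6 t\right) + t = t^{2} + 7 t$)
$x{\left(j \right)} = 0$ ($x{\left(j \right)} = \left(j - j\right) \left(j + \left(j + 7\right)\right) = 0 \left(j + \left(7 + j\right)\right) = 0 \left(7 + 2 j\right) = 0$)
$4105 + x{\left(T{\left(-5 \right)} \right)} = 4105 + 0 = 4105$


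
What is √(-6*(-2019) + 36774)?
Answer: 6*√1358 ≈ 221.11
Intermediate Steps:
√(-6*(-2019) + 36774) = √(12114 + 36774) = √48888 = 6*√1358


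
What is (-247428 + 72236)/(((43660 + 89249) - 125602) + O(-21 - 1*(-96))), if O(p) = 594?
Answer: -175192/7901 ≈ -22.173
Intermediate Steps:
(-247428 + 72236)/(((43660 + 89249) - 125602) + O(-21 - 1*(-96))) = (-247428 + 72236)/(((43660 + 89249) - 125602) + 594) = -175192/((132909 - 125602) + 594) = -175192/(7307 + 594) = -175192/7901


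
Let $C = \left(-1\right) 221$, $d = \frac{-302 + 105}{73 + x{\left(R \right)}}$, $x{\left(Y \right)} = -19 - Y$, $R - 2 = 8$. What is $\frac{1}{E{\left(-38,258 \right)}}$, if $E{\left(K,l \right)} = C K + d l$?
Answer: $\frac{22}{159343} \approx 0.00013807$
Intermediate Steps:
$R = 10$ ($R = 2 + 8 = 10$)
$d = - \frac{197}{44}$ ($d = \frac{-302 + 105}{73 - 29} = - \frac{197}{73 - 29} = - \frac{197}{44} \approx -4.4773$)
$C = -221$
$E{\left(K,l \right)} = - 221 K - \frac{197 l}{44}$
$\frac{1}{E{\left(-38,258 \right)}} = \frac{1}{\left(-221\right) \left(-38\right) - \frac{25413}{22}} = \frac{1}{8398 - \frac{25413}{22}} = \frac{1}{\frac{159343}{22}} = \frac{22}{159343}$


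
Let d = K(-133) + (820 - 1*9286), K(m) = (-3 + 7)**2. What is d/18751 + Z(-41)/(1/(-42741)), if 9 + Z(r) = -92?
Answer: 80945077141/18751 ≈ 4.3168e+6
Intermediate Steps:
Z(r) = -101 (Z(r) = -9 - 92 = -101)
K(m) = 16 (K(m) = 4**2 = 16)
d = -8450 (d = 16 + (820 - 1*9286) = 16 + (820 - 9286) = 16 - 8466 = -8450)
d/18751 + Z(-41)/(1/(-42741)) = -8450/18751 - 101/(1/(-42741)) = -8450*1/18751 - 101/(-1/42741) = -8450/18751 - 101*(-42741) = -8450/18751 + 4316841 = 80945077141/18751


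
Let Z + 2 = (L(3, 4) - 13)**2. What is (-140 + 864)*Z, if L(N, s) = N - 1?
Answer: 86156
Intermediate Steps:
L(N, s) = -1 + N
Z = 119 (Z = -2 + ((-1 + 3) - 13)**2 = -2 + (2 - 13)**2 = -2 + (-11)**2 = -2 + 121 = 119)
(-140 + 864)*Z = (-140 + 864)*119 = 724*119 = 86156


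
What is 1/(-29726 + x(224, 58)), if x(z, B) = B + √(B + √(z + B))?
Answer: -1/(29668 - √(58 + √282)) ≈ -3.3716e-5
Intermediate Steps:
x(z, B) = B + √(B + √(B + z))
1/(-29726 + x(224, 58)) = 1/(-29726 + (58 + √(58 + √(58 + 224)))) = 1/(-29726 + (58 + √(58 + √282))) = 1/(-29668 + √(58 + √282))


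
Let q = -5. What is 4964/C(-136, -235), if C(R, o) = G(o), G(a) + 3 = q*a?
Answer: 1241/293 ≈ 4.2355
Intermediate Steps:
G(a) = -3 - 5*a
C(R, o) = -3 - 5*o
4964/C(-136, -235) = 4964/(-3 - 5*(-235)) = 4964/(-3 + 1175) = 4964/1172 = 4964*(1/1172) = 1241/293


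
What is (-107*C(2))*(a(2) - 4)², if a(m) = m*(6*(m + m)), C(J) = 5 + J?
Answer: -1450064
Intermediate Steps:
a(m) = 12*m² (a(m) = m*(6*(2*m)) = m*(12*m) = 12*m²)
(-107*C(2))*(a(2) - 4)² = (-107*(5 + 2))*(12*2² - 4)² = (-107*7)*(12*4 - 4)² = -749*(48 - 4)² = -749*44² = -749*1936 = -1450064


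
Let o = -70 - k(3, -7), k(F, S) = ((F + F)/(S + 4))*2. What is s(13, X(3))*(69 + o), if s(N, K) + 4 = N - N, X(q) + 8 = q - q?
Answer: -12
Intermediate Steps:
X(q) = -8 (X(q) = -8 + (q - q) = -8 + 0 = -8)
k(F, S) = 4*F/(4 + S) (k(F, S) = ((2*F)/(4 + S))*2 = (2*F/(4 + S))*2 = 4*F/(4 + S))
s(N, K) = -4 (s(N, K) = -4 + (N - N) = -4 + 0 = -4)
o = -66 (o = -70 - 4*3/(4 - 7) = -70 - 4*3/(-3) = -70 - 4*3*(-1)/3 = -70 - 1*(-4) = -70 + 4 = -66)
s(13, X(3))*(69 + o) = -4*(69 - 66) = -4*3 = -12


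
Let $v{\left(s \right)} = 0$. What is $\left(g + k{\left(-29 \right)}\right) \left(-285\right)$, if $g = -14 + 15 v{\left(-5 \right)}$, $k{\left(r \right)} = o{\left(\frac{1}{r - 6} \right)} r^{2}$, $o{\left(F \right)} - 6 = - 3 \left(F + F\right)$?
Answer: $- \frac{10326462}{7} \approx -1.4752 \cdot 10^{6}$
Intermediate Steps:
$o{\left(F \right)} = 6 - 6 F$ ($o{\left(F \right)} = 6 - 3 \left(F + F\right) = 6 - 3 \cdot 2 F = 6 - 6 F$)
$k{\left(r \right)} = r^{2} \left(6 - \frac{6}{-6 + r}\right)$ ($k{\left(r \right)} = \left(6 - \frac{6}{r - 6}\right) r^{2} = \left(6 - \frac{6}{-6 + r}\right) r^{2} = r^{2} \left(6 - \frac{6}{-6 + r}\right)$)
$g = -14$ ($g = -14 + 15 \cdot 0 = -14 + 0 = -14$)
$\left(g + k{\left(-29 \right)}\right) \left(-285\right) = \left(-14 + \frac{6 \left(-29\right)^{2} \left(-7 - 29\right)}{-6 - 29}\right) \left(-285\right) = \left(-14 + 6 \cdot 841 \frac{1}{-35} \left(-36\right)\right) \left(-285\right) = \left(-14 + 6 \cdot 841 \left(- \frac{1}{35}\right) \left(-36\right)\right) \left(-285\right) = \left(-14 + \frac{181656}{35}\right) \left(-285\right) = \frac{181166}{35} \left(-285\right) = - \frac{10326462}{7}$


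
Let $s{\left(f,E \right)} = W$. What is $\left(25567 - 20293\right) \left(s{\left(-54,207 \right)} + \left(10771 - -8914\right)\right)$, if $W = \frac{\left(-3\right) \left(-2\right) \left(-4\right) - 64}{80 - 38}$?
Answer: $\frac{726653478}{7} \approx 1.0381 \cdot 10^{8}$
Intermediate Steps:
$W = - \frac{44}{21}$ ($W = \frac{6 \left(-4\right) - 64}{42} = \left(-24 - 64\right) \frac{1}{42} = \left(-88\right) \frac{1}{42} = - \frac{44}{21} \approx -2.0952$)
$s{\left(f,E \right)} = - \frac{44}{21}$
$\left(25567 - 20293\right) \left(s{\left(-54,207 \right)} + \left(10771 - -8914\right)\right) = \left(25567 - 20293\right) \left(- \frac{44}{21} + \left(10771 - -8914\right)\right) = 5274 \left(- \frac{44}{21} + \left(10771 + 8914\right)\right) = 5274 \left(- \frac{44}{21} + 19685\right) = 5274 \cdot \frac{413341}{21} = \frac{726653478}{7}$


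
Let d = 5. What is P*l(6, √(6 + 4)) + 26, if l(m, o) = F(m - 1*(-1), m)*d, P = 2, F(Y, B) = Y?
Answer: 96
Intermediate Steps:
l(m, o) = 5 + 5*m (l(m, o) = (m - 1*(-1))*5 = (m + 1)*5 = (1 + m)*5 = 5 + 5*m)
P*l(6, √(6 + 4)) + 26 = 2*(5 + 5*6) + 26 = 2*(5 + 30) + 26 = 2*35 + 26 = 70 + 26 = 96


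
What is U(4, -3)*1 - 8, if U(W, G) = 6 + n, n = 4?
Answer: 2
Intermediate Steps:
U(W, G) = 10 (U(W, G) = 6 + 4 = 10)
U(4, -3)*1 - 8 = 10*1 - 8 = 10 - 8 = 2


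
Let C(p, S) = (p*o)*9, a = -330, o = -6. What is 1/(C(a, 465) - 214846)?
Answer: -1/197026 ≈ -5.0755e-6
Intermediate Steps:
C(p, S) = -54*p (C(p, S) = (p*(-6))*9 = -6*p*9 = -54*p)
1/(C(a, 465) - 214846) = 1/(-54*(-330) - 214846) = 1/(17820 - 214846) = 1/(-197026) = -1/197026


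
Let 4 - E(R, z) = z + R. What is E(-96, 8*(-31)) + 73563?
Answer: 73911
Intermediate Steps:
E(R, z) = 4 - R - z (E(R, z) = 4 - (z + R) = 4 - (R + z) = 4 + (-R - z) = 4 - R - z)
E(-96, 8*(-31)) + 73563 = (4 - 1*(-96) - 8*(-31)) + 73563 = (4 + 96 - 1*(-248)) + 73563 = (4 + 96 + 248) + 73563 = 348 + 73563 = 73911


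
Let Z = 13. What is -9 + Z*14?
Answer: 173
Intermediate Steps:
-9 + Z*14 = -9 + 13*14 = -9 + 182 = 173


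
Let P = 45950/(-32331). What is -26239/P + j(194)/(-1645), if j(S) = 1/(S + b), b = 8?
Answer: 14094630437183/763436275 ≈ 18462.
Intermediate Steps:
P = -45950/32331 (P = 45950*(-1/32331) = -45950/32331 ≈ -1.4212)
j(S) = 1/(8 + S) (j(S) = 1/(S + 8) = 1/(8 + S))
-26239/P + j(194)/(-1645) = -26239/(-45950/32331) + 1/((8 + 194)*(-1645)) = -26239*(-32331/45950) - 1/1645/202 = 848333109/45950 + (1/202)*(-1/1645) = 848333109/45950 - 1/332290 = 14094630437183/763436275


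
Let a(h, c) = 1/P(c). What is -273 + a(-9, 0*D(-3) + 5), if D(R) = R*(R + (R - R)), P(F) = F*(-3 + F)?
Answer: -2729/10 ≈ -272.90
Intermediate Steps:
D(R) = R² (D(R) = R*(R + 0) = R*R = R²)
a(h, c) = 1/(c*(-3 + c))
-273 + a(-9, 0*D(-3) + 5) = -273 + 1/((0*(-3)² + 5)*(-3 + (0*(-3)² + 5))) = -273 + 1/((0*9 + 5)*(-3 + (0*9 + 5))) = -273 + 1/((0 + 5)*(-3 + (0 + 5))) = -273 + 1/(5*(-3 + 5)) = -273 + (⅕)/2 = -273 + (⅕)*(½) = -273 + ⅒ = -2729/10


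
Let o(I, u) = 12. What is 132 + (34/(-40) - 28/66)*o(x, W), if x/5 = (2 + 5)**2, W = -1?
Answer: 6419/55 ≈ 116.71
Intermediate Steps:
x = 245 (x = 5*(2 + 5)**2 = 5*7**2 = 5*49 = 245)
132 + (34/(-40) - 28/66)*o(x, W) = 132 + (34/(-40) - 28/66)*12 = 132 + (34*(-1/40) - 28*1/66)*12 = 132 + (-17/20 - 14/33)*12 = 132 - 841/660*12 = 132 - 841/55 = 6419/55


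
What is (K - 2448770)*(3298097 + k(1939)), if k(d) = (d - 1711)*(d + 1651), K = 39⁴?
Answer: -557097661993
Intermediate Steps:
K = 2313441
k(d) = (-1711 + d)*(1651 + d)
(K - 2448770)*(3298097 + k(1939)) = (2313441 - 2448770)*(3298097 + (-2824861 + 1939² - 60*1939)) = -135329*(3298097 + (-2824861 + 3759721 - 116340)) = -135329*(3298097 + 818520) = -135329*4116617 = -557097661993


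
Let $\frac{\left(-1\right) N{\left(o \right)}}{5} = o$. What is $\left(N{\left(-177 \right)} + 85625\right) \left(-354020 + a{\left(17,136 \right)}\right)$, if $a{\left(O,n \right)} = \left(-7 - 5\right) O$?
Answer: $-30643918240$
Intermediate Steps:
$a{\left(O,n \right)} = - 12 O$
$N{\left(o \right)} = - 5 o$
$\left(N{\left(-177 \right)} + 85625\right) \left(-354020 + a{\left(17,136 \right)}\right) = \left(\left(-5\right) \left(-177\right) + 85625\right) \left(-354020 - 204\right) = \left(885 + 85625\right) \left(-354020 - 204\right) = 86510 \left(-354224\right) = -30643918240$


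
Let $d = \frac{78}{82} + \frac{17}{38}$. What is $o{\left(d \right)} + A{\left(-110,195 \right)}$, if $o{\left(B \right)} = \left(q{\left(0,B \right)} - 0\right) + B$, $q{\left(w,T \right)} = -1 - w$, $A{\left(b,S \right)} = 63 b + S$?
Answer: $- \frac{10492509}{1558} \approx -6734.6$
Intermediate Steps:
$A{\left(b,S \right)} = S + 63 b$
$d = \frac{2179}{1558}$ ($d = 78 \cdot \frac{1}{82} + 17 \cdot \frac{1}{38} = \frac{39}{41} + \frac{17}{38} = \frac{2179}{1558} \approx 1.3986$)
$o{\left(B \right)} = -1 + B$ ($o{\left(B \right)} = \left(\left(-1 - 0\right) - 0\right) + B = \left(\left(-1 + 0\right) + 0\right) + B = \left(-1 + 0\right) + B = -1 + B$)
$o{\left(d \right)} + A{\left(-110,195 \right)} = \left(-1 + \frac{2179}{1558}\right) + \left(195 + 63 \left(-110\right)\right) = \frac{621}{1558} + \left(195 - 6930\right) = \frac{621}{1558} - 6735 = - \frac{10492509}{1558}$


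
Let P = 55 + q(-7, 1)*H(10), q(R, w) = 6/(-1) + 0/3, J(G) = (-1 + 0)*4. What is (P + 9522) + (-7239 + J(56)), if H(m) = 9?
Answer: 2280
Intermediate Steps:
J(G) = -4 (J(G) = -1*4 = -4)
q(R, w) = -6 (q(R, w) = 6*(-1) + 0*(⅓) = -6 + 0 = -6)
P = 1 (P = 55 - 6*9 = 55 - 54 = 1)
(P + 9522) + (-7239 + J(56)) = (1 + 9522) + (-7239 - 4) = 9523 - 7243 = 2280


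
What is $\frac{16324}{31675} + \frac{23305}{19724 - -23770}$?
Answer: $\frac{206883133}{196810350} \approx 1.0512$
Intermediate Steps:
$\frac{16324}{31675} + \frac{23305}{19724 - -23770} = 16324 \cdot \frac{1}{31675} + \frac{23305}{19724 + 23770} = \frac{2332}{4525} + \frac{23305}{43494} = \frac{206883133}{196810350}$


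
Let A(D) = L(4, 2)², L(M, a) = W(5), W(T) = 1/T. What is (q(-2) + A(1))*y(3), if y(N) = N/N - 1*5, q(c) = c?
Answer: 196/25 ≈ 7.8400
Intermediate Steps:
L(M, a) = ⅕ (L(M, a) = 1/5 = ⅕)
A(D) = 1/25 (A(D) = (⅕)² = 1/25)
y(N) = -4 (y(N) = 1 - 5 = -4)
(q(-2) + A(1))*y(3) = (-2 + 1/25)*(-4) = -49/25*(-4) = 196/25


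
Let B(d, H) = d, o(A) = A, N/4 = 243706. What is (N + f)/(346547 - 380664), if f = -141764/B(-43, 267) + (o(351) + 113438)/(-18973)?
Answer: -797984232781/27833979163 ≈ -28.669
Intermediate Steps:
N = 974824 (N = 4*243706 = 974824)
f = 2684795445/815839 (f = -141764/(-43) + (351 + 113438)/(-18973) = -141764*(-1/43) + 113789*(-1/18973) = 141764/43 - 113789/18973 = 2684795445/815839 ≈ 3290.8)
(N + f)/(346547 - 380664) = (974824 + 2684795445/815839)/(346547 - 380664) = (797984232781/815839)/(-34117) = (797984232781/815839)*(-1/34117) = -797984232781/27833979163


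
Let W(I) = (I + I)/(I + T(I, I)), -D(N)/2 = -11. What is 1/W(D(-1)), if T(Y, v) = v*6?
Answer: 7/2 ≈ 3.5000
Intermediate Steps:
T(Y, v) = 6*v
D(N) = 22 (D(N) = -2*(-11) = 22)
W(I) = 2/7 (W(I) = (I + I)/(I + 6*I) = (2*I)/((7*I)) = (2*I)*(1/(7*I)) = 2/7)
1/W(D(-1)) = 1/(2/7) = 7/2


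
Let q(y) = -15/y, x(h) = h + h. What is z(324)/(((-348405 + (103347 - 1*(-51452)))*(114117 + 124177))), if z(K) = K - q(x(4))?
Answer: -2607/369081185312 ≈ -7.0635e-9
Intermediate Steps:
x(h) = 2*h
z(K) = 15/8 + K (z(K) = K - (-15)/(2*4) = K - (-15)/8 = K - 1*(-15/8) = K + 15/8 = 15/8 + K)
z(324)/(((-348405 + (103347 - 1*(-51452)))*(114117 + 124177))) = (15/8 + 324)/(((-348405 + (103347 - 1*(-51452)))*(114117 + 124177))) = 2607/(8*(((-348405 + (103347 + 51452))*238294))) = 2607/(8*(((-348405 + 154799)*238294))) = 2607/(8*((-193606*238294))) = (2607/8)/(-46135148164) = (2607/8)*(-1/46135148164) = -2607/369081185312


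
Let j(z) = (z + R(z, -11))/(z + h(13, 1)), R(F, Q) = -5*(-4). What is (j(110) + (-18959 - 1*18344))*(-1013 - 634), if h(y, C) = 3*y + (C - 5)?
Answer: 1781660367/29 ≈ 6.1437e+7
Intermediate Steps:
R(F, Q) = 20
h(y, C) = -5 + C + 3*y (h(y, C) = 3*y + (-5 + C) = -5 + C + 3*y)
j(z) = (20 + z)/(35 + z) (j(z) = (z + 20)/(z + (-5 + 1 + 3*13)) = (20 + z)/(z + (-5 + 1 + 39)) = (20 + z)/(z + 35) = (20 + z)/(35 + z))
(j(110) + (-18959 - 1*18344))*(-1013 - 634) = ((20 + 110)/(35 + 110) + (-18959 - 1*18344))*(-1013 - 634) = (130/145 + (-18959 - 18344))*(-1647) = ((1/145)*130 - 37303)*(-1647) = (26/29 - 37303)*(-1647) = -1081761/29*(-1647) = 1781660367/29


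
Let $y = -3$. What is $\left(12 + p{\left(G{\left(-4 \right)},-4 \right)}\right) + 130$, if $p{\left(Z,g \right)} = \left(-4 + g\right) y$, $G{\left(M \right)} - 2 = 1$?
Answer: $166$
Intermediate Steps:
$G{\left(M \right)} = 3$ ($G{\left(M \right)} = 2 + 1 = 3$)
$p{\left(Z,g \right)} = 12 - 3 g$ ($p{\left(Z,g \right)} = \left(-4 + g\right) \left(-3\right) = 12 - 3 g$)
$\left(12 + p{\left(G{\left(-4 \right)},-4 \right)}\right) + 130 = \left(12 + \left(12 - -12\right)\right) + 130 = \left(12 + \left(12 + 12\right)\right) + 130 = \left(12 + 24\right) + 130 = 36 + 130 = 166$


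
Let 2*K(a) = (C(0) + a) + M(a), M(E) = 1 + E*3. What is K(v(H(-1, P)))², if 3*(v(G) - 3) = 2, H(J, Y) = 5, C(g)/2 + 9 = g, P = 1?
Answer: 49/36 ≈ 1.3611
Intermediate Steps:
C(g) = -18 + 2*g
M(E) = 1 + 3*E
v(G) = 11/3 (v(G) = 3 + (⅓)*2 = 3 + ⅔ = 11/3)
K(a) = -17/2 + 2*a (K(a) = (((-18 + 2*0) + a) + (1 + 3*a))/2 = (((-18 + 0) + a) + (1 + 3*a))/2 = ((-18 + a) + (1 + 3*a))/2 = (-17 + 4*a)/2 = -17/2 + 2*a)
K(v(H(-1, P)))² = (-17/2 + 2*(11/3))² = (-17/2 + 22/3)² = (-7/6)² = 49/36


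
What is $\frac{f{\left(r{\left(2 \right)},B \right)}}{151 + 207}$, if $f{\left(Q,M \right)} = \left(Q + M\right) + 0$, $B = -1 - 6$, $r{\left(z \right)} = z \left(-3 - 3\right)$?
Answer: $- \frac{19}{358} \approx -0.053073$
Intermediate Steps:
$r{\left(z \right)} = - 6 z$ ($r{\left(z \right)} = z \left(-6\right) = - 6 z$)
$B = -7$ ($B = -1 - 6 = -7$)
$f{\left(Q,M \right)} = M + Q$ ($f{\left(Q,M \right)} = \left(M + Q\right) + 0 = M + Q$)
$\frac{f{\left(r{\left(2 \right)},B \right)}}{151 + 207} = \frac{-7 - 12}{151 + 207} = \frac{-7 - 12}{358} = \frac{1}{358} \left(-19\right) = - \frac{19}{358}$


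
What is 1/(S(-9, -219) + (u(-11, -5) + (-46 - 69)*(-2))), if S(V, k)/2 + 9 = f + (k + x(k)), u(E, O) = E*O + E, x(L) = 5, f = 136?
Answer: 1/100 ≈ 0.010000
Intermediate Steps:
u(E, O) = E + E*O
S(V, k) = 264 + 2*k (S(V, k) = -18 + 2*(136 + (k + 5)) = -18 + 2*(136 + (5 + k)) = -18 + 2*(141 + k) = -18 + (282 + 2*k) = 264 + 2*k)
1/(S(-9, -219) + (u(-11, -5) + (-46 - 69)*(-2))) = 1/((264 + 2*(-219)) + (-11*(1 - 5) + (-46 - 69)*(-2))) = 1/((264 - 438) + (-11*(-4) - 115*(-2))) = 1/(-174 + (44 + 230)) = 1/(-174 + 274) = 1/100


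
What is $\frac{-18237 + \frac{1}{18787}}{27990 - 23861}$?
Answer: $- \frac{342618518}{77571523} \approx -4.4168$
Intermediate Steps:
$\frac{-18237 + \frac{1}{18787}}{27990 - 23861} = \frac{-18237 + \frac{1}{18787}}{4129} = \left(- \frac{342618518}{18787}\right) \frac{1}{4129} = - \frac{342618518}{77571523}$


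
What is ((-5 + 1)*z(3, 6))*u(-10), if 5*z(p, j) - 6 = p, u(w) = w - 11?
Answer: 756/5 ≈ 151.20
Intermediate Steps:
u(w) = -11 + w
z(p, j) = 6/5 + p/5
((-5 + 1)*z(3, 6))*u(-10) = ((-5 + 1)*(6/5 + (⅕)*3))*(-11 - 10) = -4*(6/5 + ⅗)*(-21) = -4*9/5*(-21) = -36/5*(-21) = 756/5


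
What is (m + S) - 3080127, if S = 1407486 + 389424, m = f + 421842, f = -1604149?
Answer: -2465524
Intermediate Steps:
m = -1182307 (m = -1604149 + 421842 = -1182307)
S = 1796910
(m + S) - 3080127 = (-1182307 + 1796910) - 3080127 = 614603 - 3080127 = -2465524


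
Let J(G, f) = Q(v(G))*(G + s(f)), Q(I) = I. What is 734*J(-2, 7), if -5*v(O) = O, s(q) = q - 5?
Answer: 0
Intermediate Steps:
s(q) = -5 + q
v(O) = -O/5
J(G, f) = -G*(-5 + G + f)/5 (J(G, f) = (-G/5)*(G + (-5 + f)) = (-G/5)*(-5 + G + f) = -G*(-5 + G + f)/5)
734*J(-2, 7) = 734*((⅕)*(-2)*(5 - 1*(-2) - 1*7)) = 734*((⅕)*(-2)*(5 + 2 - 7)) = 734*((⅕)*(-2)*0) = 734*0 = 0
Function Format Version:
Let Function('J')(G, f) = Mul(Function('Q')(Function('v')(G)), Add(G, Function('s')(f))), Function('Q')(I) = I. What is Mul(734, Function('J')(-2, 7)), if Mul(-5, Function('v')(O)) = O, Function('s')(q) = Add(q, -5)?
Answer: 0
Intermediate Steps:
Function('s')(q) = Add(-5, q)
Function('v')(O) = Mul(Rational(-1, 5), O)
Function('J')(G, f) = Mul(Rational(-1, 5), G, Add(-5, G, f)) (Function('J')(G, f) = Mul(Mul(Rational(-1, 5), G), Add(G, Add(-5, f))) = Mul(Mul(Rational(-1, 5), G), Add(-5, G, f)) = Mul(Rational(-1, 5), G, Add(-5, G, f)))
Mul(734, Function('J')(-2, 7)) = Mul(734, Mul(Rational(1, 5), -2, Add(5, Mul(-1, -2), Mul(-1, 7)))) = Mul(734, Mul(Rational(1, 5), -2, Add(5, 2, -7))) = Mul(734, Mul(Rational(1, 5), -2, 0)) = Mul(734, 0) = 0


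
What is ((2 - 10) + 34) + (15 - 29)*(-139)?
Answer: 1972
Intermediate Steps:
((2 - 10) + 34) + (15 - 29)*(-139) = (-8 + 34) - 14*(-139) = 26 + 1946 = 1972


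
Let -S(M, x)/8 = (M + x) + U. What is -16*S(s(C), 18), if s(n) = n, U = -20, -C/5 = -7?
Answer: 4224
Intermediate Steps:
C = 35 (C = -5*(-7) = 35)
S(M, x) = 160 - 8*M - 8*x (S(M, x) = -8*((M + x) - 20) = -8*(-20 + M + x) = 160 - 8*M - 8*x)
-16*S(s(C), 18) = -16*(160 - 8*35 - 8*18) = -16*(160 - 280 - 144) = -16*(-264) = 4224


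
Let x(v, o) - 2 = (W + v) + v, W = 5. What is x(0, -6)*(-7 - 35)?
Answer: -294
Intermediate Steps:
x(v, o) = 7 + 2*v (x(v, o) = 2 + ((5 + v) + v) = 2 + (5 + 2*v) = 7 + 2*v)
x(0, -6)*(-7 - 35) = (7 + 2*0)*(-7 - 35) = (7 + 0)*(-42) = 7*(-42) = -294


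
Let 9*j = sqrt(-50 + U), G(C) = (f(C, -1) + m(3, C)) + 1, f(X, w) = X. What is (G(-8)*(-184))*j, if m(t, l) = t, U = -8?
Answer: 736*I*sqrt(58)/9 ≈ 622.8*I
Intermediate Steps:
G(C) = 4 + C (G(C) = (C + 3) + 1 = (3 + C) + 1 = 4 + C)
j = I*sqrt(58)/9 (j = sqrt(-50 - 8)/9 = sqrt(-58)/9 = (I*sqrt(58))/9 = I*sqrt(58)/9 ≈ 0.8462*I)
(G(-8)*(-184))*j = ((4 - 8)*(-184))*(I*sqrt(58)/9) = (-4*(-184))*(I*sqrt(58)/9) = 736*(I*sqrt(58)/9) = 736*I*sqrt(58)/9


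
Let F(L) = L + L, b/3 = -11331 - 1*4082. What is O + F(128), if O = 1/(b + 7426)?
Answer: 9936127/38813 ≈ 256.00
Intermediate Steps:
b = -46239 (b = 3*(-11331 - 1*4082) = 3*(-11331 - 4082) = 3*(-15413) = -46239)
F(L) = 2*L
O = -1/38813 (O = 1/(-46239 + 7426) = 1/(-38813) = -1/38813 ≈ -2.5765e-5)
O + F(128) = -1/38813 + 2*128 = -1/38813 + 256 = 9936127/38813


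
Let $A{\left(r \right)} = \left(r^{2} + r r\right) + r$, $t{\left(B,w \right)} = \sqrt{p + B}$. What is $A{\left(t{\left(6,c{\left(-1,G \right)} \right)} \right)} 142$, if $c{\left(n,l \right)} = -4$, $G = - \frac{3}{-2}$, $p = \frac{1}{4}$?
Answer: $2130$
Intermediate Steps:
$p = \frac{1}{4} \approx 0.25$
$G = \frac{3}{2}$ ($G = \left(-3\right) \left(- \frac{1}{2}\right) = \frac{3}{2} \approx 1.5$)
$t{\left(B,w \right)} = \sqrt{\frac{1}{4} + B}$
$A{\left(r \right)} = r + 2 r^{2}$ ($A{\left(r \right)} = \left(r^{2} + r^{2}\right) + r = 2 r^{2} + r = r + 2 r^{2}$)
$A{\left(t{\left(6,c{\left(-1,G \right)} \right)} \right)} 142 = \frac{\sqrt{1 + 4 \cdot 6}}{2} \left(1 + 2 \frac{\sqrt{1 + 4 \cdot 6}}{2}\right) 142 = \frac{\sqrt{1 + 24}}{2} \left(1 + 2 \frac{\sqrt{1 + 24}}{2}\right) 142 = \frac{\sqrt{25}}{2} \left(1 + 2 \frac{\sqrt{25}}{2}\right) 142 = \frac{1}{2} \cdot 5 \left(1 + 2 \cdot \frac{1}{2} \cdot 5\right) 142 = \frac{5 \left(1 + 2 \cdot \frac{5}{2}\right)}{2} \cdot 142 = \frac{5 \left(1 + 5\right)}{2} \cdot 142 = \frac{5}{2} \cdot 6 \cdot 142 = 15 \cdot 142 = 2130$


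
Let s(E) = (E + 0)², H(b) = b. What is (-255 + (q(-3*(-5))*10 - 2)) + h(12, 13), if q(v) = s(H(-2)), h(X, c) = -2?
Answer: -219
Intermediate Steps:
s(E) = E²
q(v) = 4 (q(v) = (-2)² = 4)
(-255 + (q(-3*(-5))*10 - 2)) + h(12, 13) = (-255 + (4*10 - 2)) - 2 = (-255 + (40 - 2)) - 2 = (-255 + 38) - 2 = -217 - 2 = -219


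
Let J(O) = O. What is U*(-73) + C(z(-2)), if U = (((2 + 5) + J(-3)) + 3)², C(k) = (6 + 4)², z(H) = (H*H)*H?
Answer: -3477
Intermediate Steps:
z(H) = H³ (z(H) = H²*H = H³)
C(k) = 100 (C(k) = 10² = 100)
U = 49 (U = (((2 + 5) - 3) + 3)² = ((7 - 3) + 3)² = (4 + 3)² = 7² = 49)
U*(-73) + C(z(-2)) = 49*(-73) + 100 = -3577 + 100 = -3477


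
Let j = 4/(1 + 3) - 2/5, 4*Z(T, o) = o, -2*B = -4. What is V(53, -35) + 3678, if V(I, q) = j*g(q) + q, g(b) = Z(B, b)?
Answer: 14551/4 ≈ 3637.8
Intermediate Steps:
B = 2 (B = -½*(-4) = 2)
Z(T, o) = o/4
g(b) = b/4
j = ⅗ (j = 4/4 - 2*⅕ = 4*(¼) - ⅖ = 1 - ⅖ = ⅗ ≈ 0.60000)
V(I, q) = 23*q/20 (V(I, q) = 3*(q/4)/5 + q = 3*q/20 + q = 23*q/20)
V(53, -35) + 3678 = (23/20)*(-35) + 3678 = -161/4 + 3678 = 14551/4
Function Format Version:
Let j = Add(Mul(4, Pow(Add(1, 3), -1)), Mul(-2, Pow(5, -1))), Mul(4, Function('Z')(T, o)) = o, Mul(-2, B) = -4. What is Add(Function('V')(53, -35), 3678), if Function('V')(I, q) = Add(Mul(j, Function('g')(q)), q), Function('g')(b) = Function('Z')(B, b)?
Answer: Rational(14551, 4) ≈ 3637.8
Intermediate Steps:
B = 2 (B = Mul(Rational(-1, 2), -4) = 2)
Function('Z')(T, o) = Mul(Rational(1, 4), o)
Function('g')(b) = Mul(Rational(1, 4), b)
j = Rational(3, 5) (j = Add(Mul(4, Pow(4, -1)), Mul(-2, Rational(1, 5))) = Add(Mul(4, Rational(1, 4)), Rational(-2, 5)) = Add(1, Rational(-2, 5)) = Rational(3, 5) ≈ 0.60000)
Function('V')(I, q) = Mul(Rational(23, 20), q) (Function('V')(I, q) = Add(Mul(Rational(3, 5), Mul(Rational(1, 4), q)), q) = Add(Mul(Rational(3, 20), q), q) = Mul(Rational(23, 20), q))
Add(Function('V')(53, -35), 3678) = Add(Mul(Rational(23, 20), -35), 3678) = Add(Rational(-161, 4), 3678) = Rational(14551, 4)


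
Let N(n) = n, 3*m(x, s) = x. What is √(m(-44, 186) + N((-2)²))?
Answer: 4*I*√6/3 ≈ 3.266*I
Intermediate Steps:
m(x, s) = x/3
√(m(-44, 186) + N((-2)²)) = √((⅓)*(-44) + (-2)²) = √(-44/3 + 4) = √(-32/3) = 4*I*√6/3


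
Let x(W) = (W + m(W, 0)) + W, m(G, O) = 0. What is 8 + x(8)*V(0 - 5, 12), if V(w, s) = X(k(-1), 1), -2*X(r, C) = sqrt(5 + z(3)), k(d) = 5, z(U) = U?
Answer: 8 - 16*sqrt(2) ≈ -14.627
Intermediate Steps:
X(r, C) = -sqrt(2) (X(r, C) = -sqrt(5 + 3)/2 = -sqrt(2))
x(W) = 2*W (x(W) = (W + 0) + W = W + W = 2*W)
V(w, s) = -sqrt(2)
8 + x(8)*V(0 - 5, 12) = 8 + (2*8)*(-sqrt(2)) = 8 + 16*(-sqrt(2)) = 8 - 16*sqrt(2)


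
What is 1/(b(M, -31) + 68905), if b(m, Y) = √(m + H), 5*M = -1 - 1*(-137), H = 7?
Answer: 344525/23739494954 - 3*√95/23739494954 ≈ 1.4512e-5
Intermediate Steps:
M = 136/5 (M = (-1 - 1*(-137))/5 = (-1 + 137)/5 = (⅕)*136 = 136/5 ≈ 27.200)
b(m, Y) = √(7 + m) (b(m, Y) = √(m + 7) = √(7 + m))
1/(b(M, -31) + 68905) = 1/(√(7 + 136/5) + 68905) = 1/(√(171/5) + 68905) = 1/(3*√95/5 + 68905) = 1/(68905 + 3*√95/5)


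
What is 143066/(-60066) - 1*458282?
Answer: -13763654839/30033 ≈ -4.5828e+5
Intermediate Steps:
143066/(-60066) - 1*458282 = 143066*(-1/60066) - 458282 = -71533/30033 - 458282 = -13763654839/30033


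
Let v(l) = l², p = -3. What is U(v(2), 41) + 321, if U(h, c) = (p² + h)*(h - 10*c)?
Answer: -4957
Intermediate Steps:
U(h, c) = (9 + h)*(h - 10*c) (U(h, c) = ((-3)² + h)*(h - 10*c) = (9 + h)*(h - 10*c))
U(v(2), 41) + 321 = ((2²)² - 90*41 + 9*2² - 10*41*2²) + 321 = (4² - 3690 + 9*4 - 10*41*4) + 321 = (16 - 3690 + 36 - 1640) + 321 = -5278 + 321 = -4957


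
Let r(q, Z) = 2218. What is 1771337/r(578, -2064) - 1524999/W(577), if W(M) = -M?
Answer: 4404509231/1279786 ≈ 3441.6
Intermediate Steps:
1771337/r(578, -2064) - 1524999/W(577) = 1771337/2218 - 1524999/((-1*577)) = 1771337*(1/2218) - 1524999/(-577) = 1771337/2218 - 1524999*(-1/577) = 1771337/2218 + 1524999/577 = 4404509231/1279786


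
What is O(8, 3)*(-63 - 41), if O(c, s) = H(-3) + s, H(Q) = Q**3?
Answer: 2496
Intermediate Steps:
O(c, s) = -27 + s (O(c, s) = (-3)**3 + s = -27 + s)
O(8, 3)*(-63 - 41) = (-27 + 3)*(-63 - 41) = -24*(-104) = 2496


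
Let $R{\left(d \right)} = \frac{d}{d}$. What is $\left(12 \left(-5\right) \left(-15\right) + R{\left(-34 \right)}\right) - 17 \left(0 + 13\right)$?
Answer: $680$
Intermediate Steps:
$R{\left(d \right)} = 1$
$\left(12 \left(-5\right) \left(-15\right) + R{\left(-34 \right)}\right) - 17 \left(0 + 13\right) = \left(12 \left(-5\right) \left(-15\right) + 1\right) - 17 \left(0 + 13\right) = \left(\left(-60\right) \left(-15\right) + 1\right) - 221 = \left(900 + 1\right) - 221 = 901 - 221 = 680$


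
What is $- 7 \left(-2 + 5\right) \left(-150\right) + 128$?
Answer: $3278$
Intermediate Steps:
$- 7 \left(-2 + 5\right) \left(-150\right) + 128 = \left(-7\right) 3 \left(-150\right) + 128 = \left(-21\right) \left(-150\right) + 128 = 3150 + 128 = 3278$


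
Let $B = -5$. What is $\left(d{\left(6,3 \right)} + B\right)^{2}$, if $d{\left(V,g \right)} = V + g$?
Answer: $16$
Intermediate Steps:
$\left(d{\left(6,3 \right)} + B\right)^{2} = \left(\left(6 + 3\right) - 5\right)^{2} = \left(9 - 5\right)^{2} = 4^{2} = 16$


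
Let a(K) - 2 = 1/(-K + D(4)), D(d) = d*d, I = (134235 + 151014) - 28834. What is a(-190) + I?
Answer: 52821903/206 ≈ 2.5642e+5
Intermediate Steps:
I = 256415 (I = 285249 - 28834 = 256415)
D(d) = d²
a(K) = 2 + 1/(16 - K) (a(K) = 2 + 1/(-K + 4²) = 2 + 1/(-K + 16) = 2 + 1/(16 - K))
a(-190) + I = (-33 + 2*(-190))/(-16 - 190) + 256415 = (-33 - 380)/(-206) + 256415 = -1/206*(-413) + 256415 = 413/206 + 256415 = 52821903/206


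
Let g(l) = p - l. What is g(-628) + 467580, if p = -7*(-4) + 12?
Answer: 468248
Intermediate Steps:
p = 40 (p = 28 + 12 = 40)
g(l) = 40 - l
g(-628) + 467580 = (40 - 1*(-628)) + 467580 = (40 + 628) + 467580 = 668 + 467580 = 468248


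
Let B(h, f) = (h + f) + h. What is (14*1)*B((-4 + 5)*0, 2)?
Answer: 28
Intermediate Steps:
B(h, f) = f + 2*h (B(h, f) = (f + h) + h = f + 2*h)
(14*1)*B((-4 + 5)*0, 2) = (14*1)*(2 + 2*((-4 + 5)*0)) = 14*(2 + 2*(1*0)) = 14*(2 + 2*0) = 14*(2 + 0) = 14*2 = 28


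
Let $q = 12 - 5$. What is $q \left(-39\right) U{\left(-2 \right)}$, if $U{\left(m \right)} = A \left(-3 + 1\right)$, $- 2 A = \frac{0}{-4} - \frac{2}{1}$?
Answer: $546$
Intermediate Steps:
$A = 1$ ($A = - \frac{\frac{0}{-4} - \frac{2}{1}}{2} = - \frac{0 \left(- \frac{1}{4}\right) - 2}{2} = - \frac{0 - 2}{2} = \left(- \frac{1}{2}\right) \left(-2\right) = 1$)
$U{\left(m \right)} = -2$ ($U{\left(m \right)} = 1 \left(-3 + 1\right) = 1 \left(-2\right) = -2$)
$q = 7$ ($q = 12 + \left(-5 + 0\right) = 12 - 5 = 7$)
$q \left(-39\right) U{\left(-2 \right)} = 7 \left(-39\right) \left(-2\right) = \left(-273\right) \left(-2\right) = 546$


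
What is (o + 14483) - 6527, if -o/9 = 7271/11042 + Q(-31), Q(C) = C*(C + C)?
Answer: -103219803/11042 ≈ -9347.9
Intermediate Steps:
Q(C) = 2*C² (Q(C) = C*(2*C) = 2*C²)
o = -191069955/11042 (o = -9*(7271/11042 + 2*(-31)²) = -9*(7271*(1/11042) + 2*961) = -9*(7271/11042 + 1922) = -9*21229995/11042 = -191069955/11042 ≈ -17304.)
(o + 14483) - 6527 = (-191069955/11042 + 14483) - 6527 = -31148669/11042 - 6527 = -103219803/11042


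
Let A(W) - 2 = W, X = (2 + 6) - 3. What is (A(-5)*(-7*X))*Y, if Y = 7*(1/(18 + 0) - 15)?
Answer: -65905/6 ≈ -10984.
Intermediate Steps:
X = 5 (X = 8 - 3 = 5)
A(W) = 2 + W
Y = -1883/18 (Y = 7*(1/18 - 15) = 7*(-269/18) = -1883/18 ≈ -104.61)
(A(-5)*(-7*X))*Y = ((2 - 5)*(-7*5))*(-1883/18) = -3*(-35)*(-1883/18) = 105*(-1883/18) = -65905/6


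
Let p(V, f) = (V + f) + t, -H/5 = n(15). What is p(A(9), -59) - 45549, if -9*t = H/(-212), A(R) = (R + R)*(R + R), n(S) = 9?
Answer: -9600213/212 ≈ -45284.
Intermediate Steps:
H = -45 (H = -5*9 = -45)
A(R) = 4*R**2 (A(R) = (2*R)*(2*R) = 4*R**2)
t = -5/212 (t = -(-5)/(-212) = -(-5)*(-1)/212 = -1/9*45/212 = -5/212 ≈ -0.023585)
p(V, f) = -5/212 + V + f (p(V, f) = (V + f) - 5/212 = -5/212 + V + f)
p(A(9), -59) - 45549 = (-5/212 + 4*9**2 - 59) - 45549 = (-5/212 + 4*81 - 59) - 45549 = (-5/212 + 324 - 59) - 45549 = 56175/212 - 45549 = -9600213/212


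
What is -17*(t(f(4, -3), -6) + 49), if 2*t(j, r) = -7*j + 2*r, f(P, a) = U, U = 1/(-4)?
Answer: -5967/8 ≈ -745.88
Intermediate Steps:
U = -¼ ≈ -0.25000
f(P, a) = -¼
t(j, r) = r - 7*j/2 (t(j, r) = (-7*j + 2*r)/2 = r - 7*j/2)
-17*(t(f(4, -3), -6) + 49) = -17*((-6 - 7/2*(-¼)) + 49) = -17*((-6 + 7/8) + 49) = -17*(-41/8 + 49) = -17*351/8 = -5967/8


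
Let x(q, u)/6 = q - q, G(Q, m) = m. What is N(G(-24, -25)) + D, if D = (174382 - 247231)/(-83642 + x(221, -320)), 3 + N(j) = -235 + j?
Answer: -21924997/83642 ≈ -262.13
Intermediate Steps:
N(j) = -238 + j (N(j) = -3 + (-235 + j) = -238 + j)
x(q, u) = 0 (x(q, u) = 6*(q - q) = 6*0 = 0)
D = 72849/83642 (D = (174382 - 247231)/(-83642 + 0) = -72849/(-83642) = -72849*(-1/83642) = 72849/83642 ≈ 0.87096)
N(G(-24, -25)) + D = (-238 - 25) + 72849/83642 = -263 + 72849/83642 = -21924997/83642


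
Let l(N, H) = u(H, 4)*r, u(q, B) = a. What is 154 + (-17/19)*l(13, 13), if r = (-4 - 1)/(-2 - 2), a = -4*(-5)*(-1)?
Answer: 3351/19 ≈ 176.37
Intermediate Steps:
a = -20 (a = 20*(-1) = -20)
u(q, B) = -20
r = 5/4 (r = -5/(-4) = -5*(-¼) = 5/4 ≈ 1.2500)
l(N, H) = -25 (l(N, H) = -20*5/4 = -25)
154 + (-17/19)*l(13, 13) = 154 - 17/19*(-25) = 154 + 425/19 = 3351/19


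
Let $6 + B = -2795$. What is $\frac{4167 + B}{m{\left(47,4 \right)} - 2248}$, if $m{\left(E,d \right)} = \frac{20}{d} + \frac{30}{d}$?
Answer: $- \frac{2732}{4471} \approx -0.61105$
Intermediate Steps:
$B = -2801$ ($B = -6 - 2795 = -2801$)
$m{\left(E,d \right)} = \frac{50}{d}$
$\frac{4167 + B}{m{\left(47,4 \right)} - 2248} = \frac{4167 - 2801}{\frac{50}{4} - 2248} = \frac{1366}{50 \cdot \frac{1}{4} - 2248} = \frac{1366}{\frac{25}{2} - 2248} = \frac{1366}{- \frac{4471}{2}} = 1366 \left(- \frac{2}{4471}\right) = - \frac{2732}{4471}$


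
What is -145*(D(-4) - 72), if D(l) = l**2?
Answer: 8120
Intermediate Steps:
-145*(D(-4) - 72) = -145*((-4)**2 - 72) = -145*(16 - 72) = -145*(-56) = 8120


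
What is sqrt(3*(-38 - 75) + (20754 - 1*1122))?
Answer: sqrt(19293) ≈ 138.90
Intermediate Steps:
sqrt(3*(-38 - 75) + (20754 - 1*1122)) = sqrt(3*(-113) + (20754 - 1122)) = sqrt(-339 + 19632) = sqrt(19293)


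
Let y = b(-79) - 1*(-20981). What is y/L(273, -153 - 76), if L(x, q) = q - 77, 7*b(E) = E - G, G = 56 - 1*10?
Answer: -24457/357 ≈ -68.507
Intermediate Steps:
G = 46 (G = 56 - 10 = 46)
b(E) = -46/7 + E/7 (b(E) = (E - 1*46)/7 = (E - 46)/7 = (-46 + E)/7 = -46/7 + E/7)
L(x, q) = -77 + q
y = 146742/7 (y = (-46/7 + (1/7)*(-79)) - 1*(-20981) = (-46/7 - 79/7) + 20981 = -125/7 + 20981 = 146742/7 ≈ 20963.)
y/L(273, -153 - 76) = 146742/(7*(-77 + (-153 - 76))) = 146742/(7*(-77 - 229)) = (146742/7)/(-306) = (146742/7)*(-1/306) = -24457/357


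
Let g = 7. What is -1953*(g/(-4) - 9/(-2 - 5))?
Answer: 3627/4 ≈ 906.75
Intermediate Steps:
-1953*(g/(-4) - 9/(-2 - 5)) = -1953*(7/(-4) - 9/(-2 - 5)) = -1953*(7*(-1/4) - 9/(-7)) = -1953*(-7/4 - 9*(-1/7)) = -1953*(-7/4 + 9/7) = -1953*(-13/28) = 3627/4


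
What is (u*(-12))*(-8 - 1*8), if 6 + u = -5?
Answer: -2112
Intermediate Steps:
u = -11 (u = -6 - 5 = -11)
(u*(-12))*(-8 - 1*8) = (-11*(-12))*(-8 - 1*8) = 132*(-8 - 8) = 132*(-16) = -2112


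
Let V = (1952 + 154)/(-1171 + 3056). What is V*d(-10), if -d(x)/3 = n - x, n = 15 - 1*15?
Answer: -972/29 ≈ -33.517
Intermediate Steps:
V = 162/145 (V = 2106/1885 = 2106*(1/1885) = 162/145 ≈ 1.1172)
n = 0 (n = 15 - 15 = 0)
d(x) = 3*x (d(x) = -3*(0 - x) = -(-3)*x = 3*x)
V*d(-10) = 162*(3*(-10))/145 = (162/145)*(-30) = -972/29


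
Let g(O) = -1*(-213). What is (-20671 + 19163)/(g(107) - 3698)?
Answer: 1508/3485 ≈ 0.43271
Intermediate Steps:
g(O) = 213
(-20671 + 19163)/(g(107) - 3698) = (-20671 + 19163)/(213 - 3698) = -1508/(-3485) = -1508*(-1/3485) = 1508/3485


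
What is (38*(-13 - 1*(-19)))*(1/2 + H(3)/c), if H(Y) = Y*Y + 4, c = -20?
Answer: -171/5 ≈ -34.200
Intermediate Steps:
H(Y) = 4 + Y**2 (H(Y) = Y**2 + 4 = 4 + Y**2)
(38*(-13 - 1*(-19)))*(1/2 + H(3)/c) = (38*(-13 - 1*(-19)))*(1/2 + (4 + 3**2)/(-20)) = (38*(-13 + 19))*(1*(1/2) + (4 + 9)*(-1/20)) = (38*6)*(1/2 + 13*(-1/20)) = 228*(1/2 - 13/20) = 228*(-3/20) = -171/5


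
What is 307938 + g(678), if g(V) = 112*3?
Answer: 308274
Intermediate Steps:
g(V) = 336
307938 + g(678) = 307938 + 336 = 308274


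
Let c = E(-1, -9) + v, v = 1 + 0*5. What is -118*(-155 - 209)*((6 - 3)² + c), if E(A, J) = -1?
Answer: 386568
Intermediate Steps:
v = 1 (v = 1 + 0 = 1)
c = 0 (c = -1 + 1 = 0)
-118*(-155 - 209)*((6 - 3)² + c) = -118*(-155 - 209)*((6 - 3)² + 0) = -(-42952)*(3² + 0) = -(-42952)*(9 + 0) = -(-42952)*9 = -118*(-3276) = 386568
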